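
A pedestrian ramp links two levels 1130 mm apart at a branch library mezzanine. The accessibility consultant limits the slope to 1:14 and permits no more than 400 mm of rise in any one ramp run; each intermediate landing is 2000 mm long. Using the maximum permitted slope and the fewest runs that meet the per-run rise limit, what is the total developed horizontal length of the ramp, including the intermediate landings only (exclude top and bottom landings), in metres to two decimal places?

19.82 m

1130 / 400 = 2.83, so 3 ramp runs are needed. That means 2 intermediate landings.
Ramp run (horizontal) at 1:14: 1130 × 14 = 15820 mm.
Intermediate landings: 2 × 2000 = 4000 mm.
Total developed length = 15820 + 4000 = 19820 mm.
= 19.82 m.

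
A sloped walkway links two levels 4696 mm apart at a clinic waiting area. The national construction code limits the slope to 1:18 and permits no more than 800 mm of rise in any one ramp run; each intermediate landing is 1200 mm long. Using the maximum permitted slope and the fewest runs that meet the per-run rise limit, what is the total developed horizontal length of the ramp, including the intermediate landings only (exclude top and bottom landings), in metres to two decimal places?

90.53 m

4696 / 800 = 5.87, so 6 ramp runs are needed. That means 5 intermediate landings.
Horizontal run for 4696 mm of rise at 1:18 is 4696 × 18 = 84528 mm.
Intermediate landings: 5 × 1200 = 6000 mm.
Total developed length = 84528 + 6000 = 90528 mm.
= 90.53 m.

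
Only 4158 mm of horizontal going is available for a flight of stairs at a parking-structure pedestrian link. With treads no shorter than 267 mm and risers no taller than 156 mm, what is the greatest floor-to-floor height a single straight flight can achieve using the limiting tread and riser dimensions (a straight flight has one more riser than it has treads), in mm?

2496 mm

Treads that fit: ⌊4158 / 267⌋ = 15.
Risers = treads + 1 = 16.
Maximum height = 16 × 156 = 2496 mm.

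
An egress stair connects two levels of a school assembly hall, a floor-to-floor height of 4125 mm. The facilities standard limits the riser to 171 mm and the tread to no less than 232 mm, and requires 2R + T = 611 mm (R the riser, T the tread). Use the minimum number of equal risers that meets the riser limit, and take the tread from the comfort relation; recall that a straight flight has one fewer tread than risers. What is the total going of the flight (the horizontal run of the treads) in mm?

4125 / 171 = 24.123 → round up to 25 risers.
Each riser is 4125/25 = 165 mm (≤ 171 mm).
T = 611 − 2·165 = 281 mm, which satisfies the 232 mm minimum.
25 risers give 24 treads; going = 24 × 281 = 6744 mm.

6744 mm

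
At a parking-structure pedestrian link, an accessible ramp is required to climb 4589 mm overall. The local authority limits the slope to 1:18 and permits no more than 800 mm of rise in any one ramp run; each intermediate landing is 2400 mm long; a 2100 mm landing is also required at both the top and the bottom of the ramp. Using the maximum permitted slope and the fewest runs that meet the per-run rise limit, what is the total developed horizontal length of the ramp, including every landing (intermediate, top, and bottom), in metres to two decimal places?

98.80 m

⌈4589/800⌉ = 6 ramp runs. That means 5 intermediate landings.
Horizontal run for 4589 mm of rise at 1:18 is 4589 × 18 = 82602 mm.
5 intermediate landings contribute 5 × 2400 = 12000 mm.
Top and bottom landings: 2 × 2100 = 4200 mm.
Total = 82602 + 12000 + 4200 = 98802 mm.
= 98.80 m.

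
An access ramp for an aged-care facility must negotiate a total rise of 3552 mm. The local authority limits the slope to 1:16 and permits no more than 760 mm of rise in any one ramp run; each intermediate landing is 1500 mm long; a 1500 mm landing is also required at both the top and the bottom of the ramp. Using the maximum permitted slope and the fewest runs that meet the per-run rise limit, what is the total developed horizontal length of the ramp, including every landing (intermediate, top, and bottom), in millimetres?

3552 / 760 = 4.67, so 5 ramp runs are needed. That means 4 intermediate landings.
Horizontal run for 3552 mm of rise at 1:16 is 3552 × 16 = 56832 mm.
Intermediate landings: 4 × 1500 = 6000 mm.
Top and bottom landings: 2 × 1500 = 3000 mm.
Total = 56832 + 6000 + 3000 = 65832 mm.

65832 mm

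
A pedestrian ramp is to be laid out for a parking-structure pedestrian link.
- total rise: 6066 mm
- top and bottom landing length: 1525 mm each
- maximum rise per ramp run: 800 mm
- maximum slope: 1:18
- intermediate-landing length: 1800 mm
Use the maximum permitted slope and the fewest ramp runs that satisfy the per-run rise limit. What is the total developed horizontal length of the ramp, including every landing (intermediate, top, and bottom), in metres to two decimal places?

124.84 m

At most 800 each: 6066/800 = 7.58, giving 8 ramp runs. That means 7 intermediate landings.
Horizontal run for 6066 mm of rise at 1:18 is 6066 × 18 = 109188 mm.
7 intermediate landings contribute 7 × 1800 = 12600 mm.
Top and bottom landings: 2 × 1525 = 3050 mm.
Total = 109188 + 12600 + 3050 = 124838 mm.
= 124.84 m.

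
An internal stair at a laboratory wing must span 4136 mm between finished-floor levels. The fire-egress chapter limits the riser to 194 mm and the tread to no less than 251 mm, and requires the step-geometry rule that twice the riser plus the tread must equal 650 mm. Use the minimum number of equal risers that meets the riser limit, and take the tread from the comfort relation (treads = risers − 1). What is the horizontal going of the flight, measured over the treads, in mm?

⌈4136/194⌉ = 22 risers.
R = 4136 ÷ 22 = 188 mm.
From 2R + T = 650: T = 650 − 376 = 274 mm.
Treads = 22 − 1 = 21; going = 21 × 274 = 5754 mm.

5754 mm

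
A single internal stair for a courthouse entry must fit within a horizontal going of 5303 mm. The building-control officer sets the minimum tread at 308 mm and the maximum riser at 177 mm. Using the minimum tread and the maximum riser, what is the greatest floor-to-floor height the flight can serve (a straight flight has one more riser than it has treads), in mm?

5303 / 308 = 17.22, so 17 treads fit.
Risers = treads + 1 = 18.
Maximum height = 18 × 177 = 3186 mm.

3186 mm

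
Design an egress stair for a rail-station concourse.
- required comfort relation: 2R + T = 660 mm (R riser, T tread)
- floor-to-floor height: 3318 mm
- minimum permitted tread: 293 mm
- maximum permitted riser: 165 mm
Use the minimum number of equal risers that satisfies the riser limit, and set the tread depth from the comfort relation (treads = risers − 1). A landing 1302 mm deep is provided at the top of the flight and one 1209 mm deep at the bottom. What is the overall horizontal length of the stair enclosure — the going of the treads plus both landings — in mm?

3318 / 165 = 20.11, so 21 risers are needed.
Riser R = 3318 / 21 = 158 mm, within the 165 mm limit.
T = 660 − 2·158 = 344 mm, which satisfies the 293 mm minimum.
Treads = 21 − 1 = 20; going = 20 × 344 = 6880 mm.
Add landings: 6880 + 1302 + 1209 = 9391 mm.

9391 mm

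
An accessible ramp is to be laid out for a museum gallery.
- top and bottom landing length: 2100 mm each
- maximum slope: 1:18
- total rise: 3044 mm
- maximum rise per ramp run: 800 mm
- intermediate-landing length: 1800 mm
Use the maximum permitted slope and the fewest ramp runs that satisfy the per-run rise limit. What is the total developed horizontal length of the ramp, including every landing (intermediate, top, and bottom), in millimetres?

At most 800 each: 3044/800 = 3.81, giving 4 ramp runs. That means 3 intermediate landings.
Horizontal run for 3044 mm of rise at 1:18 is 3044 × 18 = 54792 mm.
Intermediate landings: 3 × 1800 = 5400 mm.
Top and bottom landings: 2 × 2100 = 4200 mm.
Total = 54792 + 5400 + 4200 = 64392 mm.

64392 mm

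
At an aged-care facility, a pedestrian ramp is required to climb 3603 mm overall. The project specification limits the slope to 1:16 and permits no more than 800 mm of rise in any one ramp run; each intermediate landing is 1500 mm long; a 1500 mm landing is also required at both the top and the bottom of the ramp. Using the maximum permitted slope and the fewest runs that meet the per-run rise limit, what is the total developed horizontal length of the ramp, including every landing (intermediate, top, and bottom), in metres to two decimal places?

66.65 m

3603 / 800 = 4.504 → round up to 5 ramp runs. That means 4 intermediate landings.
Horizontal run for 3603 mm of rise at 1:16 is 3603 × 16 = 57648 mm.
Intermediate landings: 4 × 1500 = 6000 mm.
Top and bottom landings: 2 × 1500 = 3000 mm.
Total = 57648 + 6000 + 3000 = 66648 mm.
= 66.65 m.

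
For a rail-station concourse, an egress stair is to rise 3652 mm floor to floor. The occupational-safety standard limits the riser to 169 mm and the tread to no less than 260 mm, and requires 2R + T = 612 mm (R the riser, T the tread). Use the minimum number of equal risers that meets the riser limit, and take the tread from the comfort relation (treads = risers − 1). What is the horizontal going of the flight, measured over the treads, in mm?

At most 169 each: 3652/169 = 21.61, giving 22 risers.
Each riser is 3652/22 = 166 mm (≤ 169 mm).
Tread T = 612 − 2 × 166 = 280 mm (≥ 260 mm).
Treads = 22 − 1 = 21; going = 21 × 280 = 5880 mm.

5880 mm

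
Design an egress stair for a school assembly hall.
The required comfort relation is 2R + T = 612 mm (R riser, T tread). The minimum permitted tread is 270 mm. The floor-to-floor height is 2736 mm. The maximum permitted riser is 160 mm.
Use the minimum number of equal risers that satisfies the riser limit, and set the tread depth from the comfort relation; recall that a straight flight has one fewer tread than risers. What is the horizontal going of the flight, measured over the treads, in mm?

⌈2736/160⌉ = 18 risers.
Each riser is 2736/18 = 152 mm (≤ 160 mm).
From 2R + T = 612: T = 612 − 304 = 308 mm.
Going = (18 − 1) × 308 = 5236 mm.

5236 mm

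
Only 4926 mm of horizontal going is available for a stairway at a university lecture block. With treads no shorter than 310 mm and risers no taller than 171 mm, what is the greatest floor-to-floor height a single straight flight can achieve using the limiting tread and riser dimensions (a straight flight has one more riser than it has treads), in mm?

Treads that fit: ⌊4926 / 310⌋ = 15.
Risers = treads + 1 = 16.
Maximum height = 16 × 171 = 2736 mm.

2736 mm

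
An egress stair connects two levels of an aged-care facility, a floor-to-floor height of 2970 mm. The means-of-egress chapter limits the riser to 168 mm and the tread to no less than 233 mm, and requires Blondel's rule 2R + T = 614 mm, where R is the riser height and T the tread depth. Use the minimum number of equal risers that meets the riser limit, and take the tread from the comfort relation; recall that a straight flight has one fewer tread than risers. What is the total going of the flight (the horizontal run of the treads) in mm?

At most 168 each: 2970/168 = 17.68, giving 18 risers.
Riser R = 2970 / 18 = 165 mm, within the 168 mm limit.
Tread T = 614 − 2 × 165 = 284 mm (≥ 233 mm).
18 risers give 17 treads; going = 17 × 284 = 4828 mm.

4828 mm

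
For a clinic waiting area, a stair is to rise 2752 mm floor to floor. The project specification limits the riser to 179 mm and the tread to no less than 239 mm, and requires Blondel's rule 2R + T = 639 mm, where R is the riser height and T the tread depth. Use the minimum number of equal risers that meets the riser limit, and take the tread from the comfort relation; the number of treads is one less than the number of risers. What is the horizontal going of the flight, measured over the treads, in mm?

4425 mm

2752 / 179 = 15.37, so 16 risers are needed.
Each riser is 2752/16 = 172 mm (≤ 179 mm).
T = 639 − 2·172 = 295 mm, which satisfies the 239 mm minimum.
Treads = 16 − 1 = 15; going = 15 × 295 = 4425 mm.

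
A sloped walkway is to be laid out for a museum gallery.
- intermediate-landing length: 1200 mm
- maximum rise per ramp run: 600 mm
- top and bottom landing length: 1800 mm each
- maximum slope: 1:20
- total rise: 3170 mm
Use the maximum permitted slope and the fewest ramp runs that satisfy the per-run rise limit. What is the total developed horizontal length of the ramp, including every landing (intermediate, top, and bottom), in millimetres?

73000 mm

3170 / 600 = 5.28, so 6 ramp runs are needed. That means 5 intermediate landings.
Ramp run (horizontal) at 1:20: 3170 × 20 = 63400 mm.
5 intermediate landings contribute 5 × 1200 = 6000 mm.
Top and bottom landings: 2 × 1800 = 3600 mm.
Total = 63400 + 6000 + 3600 = 73000 mm.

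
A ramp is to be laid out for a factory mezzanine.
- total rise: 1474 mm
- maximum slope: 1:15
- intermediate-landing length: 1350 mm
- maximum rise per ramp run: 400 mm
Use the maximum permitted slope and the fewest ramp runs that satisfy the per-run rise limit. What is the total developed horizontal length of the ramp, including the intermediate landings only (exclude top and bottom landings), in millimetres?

At most 400 each: 1474/400 = 3.69, giving 4 ramp runs. That means 3 intermediate landings.
Horizontal run for 1474 mm of rise at 1:15 is 1474 × 15 = 22110 mm.
3 intermediate landings contribute 3 × 1350 = 4050 mm.
Total developed length = 22110 + 4050 = 26160 mm.

26160 mm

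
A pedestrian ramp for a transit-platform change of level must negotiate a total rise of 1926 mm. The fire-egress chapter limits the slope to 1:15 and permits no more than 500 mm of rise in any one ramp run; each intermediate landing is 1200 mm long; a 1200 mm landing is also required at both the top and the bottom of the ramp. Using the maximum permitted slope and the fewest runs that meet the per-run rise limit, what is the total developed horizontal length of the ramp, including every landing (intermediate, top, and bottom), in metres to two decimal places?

34.89 m

1926 / 500 = 3.85, so 4 ramp runs are needed. That means 3 intermediate landings.
Ramp run (horizontal) at 1:15: 1926 × 15 = 28890 mm.
Intermediate landings: 3 × 1200 = 3600 mm.
Top and bottom landings: 2 × 1200 = 2400 mm.
Total = 28890 + 3600 + 2400 = 34890 mm.
= 34.89 m.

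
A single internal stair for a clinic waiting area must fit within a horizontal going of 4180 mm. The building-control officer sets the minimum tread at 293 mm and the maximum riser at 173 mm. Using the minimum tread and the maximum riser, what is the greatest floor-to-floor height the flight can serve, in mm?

2595 mm

Treads that fit: ⌊4180 / 293⌋ = 14.
Risers = treads + 1 = 15.
Maximum height = 15 × 173 = 2595 mm.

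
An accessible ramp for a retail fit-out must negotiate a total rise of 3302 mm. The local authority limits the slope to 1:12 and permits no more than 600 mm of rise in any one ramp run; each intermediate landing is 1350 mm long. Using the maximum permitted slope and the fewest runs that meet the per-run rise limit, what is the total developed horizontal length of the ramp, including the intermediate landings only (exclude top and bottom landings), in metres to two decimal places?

3302 / 600 = 5.503 → round up to 6 ramp runs. That means 5 intermediate landings.
Ramp run (horizontal) at 1:12: 3302 × 12 = 39624 mm.
5 intermediate landings contribute 5 × 1350 = 6750 mm.
Developed length = 39624 + 6750 = 46374 mm.
= 46.37 m.

46.37 m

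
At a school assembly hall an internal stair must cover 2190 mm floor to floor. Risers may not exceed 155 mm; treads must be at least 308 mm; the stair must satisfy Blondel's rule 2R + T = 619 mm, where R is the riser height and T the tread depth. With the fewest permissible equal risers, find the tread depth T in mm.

327 mm

2190 / 155 = 14.13, so 15 risers are needed.
Each riser is 2190/15 = 146 mm (≤ 155 mm).
T = 619 − 2·146 = 327 mm, which satisfies the 308 mm minimum.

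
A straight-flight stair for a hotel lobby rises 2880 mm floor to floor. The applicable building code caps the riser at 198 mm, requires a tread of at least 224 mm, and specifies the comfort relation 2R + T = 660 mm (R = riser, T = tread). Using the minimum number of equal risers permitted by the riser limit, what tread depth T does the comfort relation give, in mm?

276 mm

2880 / 198 = 14.545 → round up to 15 risers.
Each riser is 2880/15 = 192 mm (≤ 198 mm).
From 2R + T = 660: T = 660 − 384 = 276 mm.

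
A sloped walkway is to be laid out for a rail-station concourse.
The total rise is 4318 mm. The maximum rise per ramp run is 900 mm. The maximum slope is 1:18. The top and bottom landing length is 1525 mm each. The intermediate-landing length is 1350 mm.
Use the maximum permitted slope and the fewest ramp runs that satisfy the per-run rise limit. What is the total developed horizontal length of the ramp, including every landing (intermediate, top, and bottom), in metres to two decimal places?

4318 / 900 = 4.798 → round up to 5 ramp runs. That means 4 intermediate landings.
Horizontal run for 4318 mm of rise at 1:18 is 4318 × 18 = 77724 mm.
Intermediate landings: 4 × 1350 = 5400 mm.
Top and bottom landings: 2 × 1525 = 3050 mm.
Total = 77724 + 5400 + 3050 = 86174 mm.
= 86.17 m.

86.17 m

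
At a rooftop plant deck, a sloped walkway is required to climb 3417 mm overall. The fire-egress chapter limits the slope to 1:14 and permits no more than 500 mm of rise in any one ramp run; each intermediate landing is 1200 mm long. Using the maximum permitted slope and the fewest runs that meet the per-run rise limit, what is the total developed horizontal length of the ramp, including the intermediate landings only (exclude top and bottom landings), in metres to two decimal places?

⌈3417/500⌉ = 7 ramp runs. That means 6 intermediate landings.
Horizontal run for 3417 mm of rise at 1:14 is 3417 × 14 = 47838 mm.
Intermediate landings: 6 × 1200 = 7200 mm.
Developed length = 47838 + 7200 = 55038 mm.
= 55.04 m.

55.04 m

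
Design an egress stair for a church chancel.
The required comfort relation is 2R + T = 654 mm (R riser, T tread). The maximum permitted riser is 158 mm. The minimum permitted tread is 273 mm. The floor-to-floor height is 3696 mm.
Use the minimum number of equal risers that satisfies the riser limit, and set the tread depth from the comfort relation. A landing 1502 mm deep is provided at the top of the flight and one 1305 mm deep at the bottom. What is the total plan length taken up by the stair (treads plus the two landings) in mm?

10765 mm

At most 158 each: 3696/158 = 23.39, giving 24 risers.
Each riser is 3696/24 = 154 mm (≤ 158 mm).
T = 654 − 2·154 = 346 mm, which satisfies the 273 mm minimum.
Going = (24 − 1) × 346 = 7958 mm.
Add landings: 7958 + 1502 + 1305 = 10765 mm.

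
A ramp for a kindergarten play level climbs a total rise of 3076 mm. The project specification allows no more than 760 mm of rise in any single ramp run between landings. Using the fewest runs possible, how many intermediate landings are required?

4 intermediate landings

At most 760 each: 3076/760 = 4.05, giving 5 ramp runs.
5 runs are separated by 4 intermediate landings.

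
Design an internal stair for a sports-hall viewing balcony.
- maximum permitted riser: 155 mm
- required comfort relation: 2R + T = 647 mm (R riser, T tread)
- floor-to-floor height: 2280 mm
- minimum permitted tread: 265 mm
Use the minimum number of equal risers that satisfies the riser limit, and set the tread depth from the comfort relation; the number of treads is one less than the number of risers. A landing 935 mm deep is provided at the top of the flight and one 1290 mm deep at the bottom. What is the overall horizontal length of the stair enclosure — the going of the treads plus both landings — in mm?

7027 mm

2280 / 155 = 14.71, so 15 risers are needed.
Each riser is 2280/15 = 152 mm (≤ 155 mm).
From 2R + T = 647: T = 647 − 304 = 343 mm.
Treads = 15 − 1 = 14; going = 14 × 343 = 4802 mm.
Enclosure = 4802 + 935 + 1290 = 7027 mm.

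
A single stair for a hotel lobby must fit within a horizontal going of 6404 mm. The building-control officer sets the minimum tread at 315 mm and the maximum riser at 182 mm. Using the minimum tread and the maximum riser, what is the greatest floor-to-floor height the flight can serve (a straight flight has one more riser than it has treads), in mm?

3822 mm

6404 / 315 = 20.33, so 20 treads fit.
Risers = treads + 1 = 21.
Maximum height = 21 × 182 = 3822 mm.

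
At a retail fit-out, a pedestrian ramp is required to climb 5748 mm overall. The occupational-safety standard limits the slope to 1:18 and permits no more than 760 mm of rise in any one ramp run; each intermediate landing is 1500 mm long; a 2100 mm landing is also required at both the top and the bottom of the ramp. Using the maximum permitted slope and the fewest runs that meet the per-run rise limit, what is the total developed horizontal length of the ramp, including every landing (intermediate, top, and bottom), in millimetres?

⌈5748/760⌉ = 8 ramp runs. That means 7 intermediate landings.
Ramp run (horizontal) at 1:18: 5748 × 18 = 103464 mm.
7 intermediate landings contribute 7 × 1500 = 10500 mm.
Top and bottom landings: 2 × 2100 = 4200 mm.
Total = 103464 + 10500 + 4200 = 118164 mm.

118164 mm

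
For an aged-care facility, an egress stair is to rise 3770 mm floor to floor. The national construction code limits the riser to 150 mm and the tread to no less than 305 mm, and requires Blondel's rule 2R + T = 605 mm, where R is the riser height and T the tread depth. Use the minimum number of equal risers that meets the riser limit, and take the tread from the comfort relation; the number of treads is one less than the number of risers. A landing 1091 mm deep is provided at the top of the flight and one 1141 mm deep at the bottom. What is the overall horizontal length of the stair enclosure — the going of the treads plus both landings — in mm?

At most 150 each: 3770/150 = 25.13, giving 26 risers.
Riser R = 3770 / 26 = 145 mm, within the 150 mm limit.
From 2R + T = 605: T = 605 − 290 = 315 mm.
Treads = 26 − 1 = 25; going = 25 × 315 = 7875 mm.
Add landings: 7875 + 1091 + 1141 = 10107 mm.

10107 mm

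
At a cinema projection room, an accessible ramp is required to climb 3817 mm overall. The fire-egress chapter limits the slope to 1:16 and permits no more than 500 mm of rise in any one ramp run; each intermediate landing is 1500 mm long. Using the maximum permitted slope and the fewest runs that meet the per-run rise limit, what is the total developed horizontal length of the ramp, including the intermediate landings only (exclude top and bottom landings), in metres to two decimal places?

3817 / 500 = 7.634 → round up to 8 ramp runs. That means 7 intermediate landings.
Ramp run (horizontal) at 1:16: 3817 × 16 = 61072 mm.
7 intermediate landings contribute 7 × 1500 = 10500 mm.
Total developed length = 61072 + 10500 = 71572 mm.
= 71.57 m.

71.57 m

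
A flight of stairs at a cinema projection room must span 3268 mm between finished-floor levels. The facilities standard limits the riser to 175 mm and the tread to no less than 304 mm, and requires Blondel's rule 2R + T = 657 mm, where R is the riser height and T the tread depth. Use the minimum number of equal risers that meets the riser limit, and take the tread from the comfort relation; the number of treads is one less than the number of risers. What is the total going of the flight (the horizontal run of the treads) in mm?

At most 175 each: 3268/175 = 18.67, giving 19 risers.
Each riser is 3268/19 = 172 mm (≤ 175 mm).
From 2R + T = 657: T = 657 − 344 = 313 mm.
Going = (19 − 1) × 313 = 5634 mm.

5634 mm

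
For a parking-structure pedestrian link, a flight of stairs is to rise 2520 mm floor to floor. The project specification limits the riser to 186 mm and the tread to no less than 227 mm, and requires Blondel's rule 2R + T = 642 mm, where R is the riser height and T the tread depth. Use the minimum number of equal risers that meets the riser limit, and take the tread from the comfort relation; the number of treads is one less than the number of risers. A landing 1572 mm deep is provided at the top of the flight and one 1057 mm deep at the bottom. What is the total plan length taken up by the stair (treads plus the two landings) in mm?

6295 mm

2520 / 186 = 13.548 → round up to 14 risers.
Riser R = 2520 / 14 = 180 mm, within the 186 mm limit.
T = 642 − 2·180 = 282 mm, which satisfies the 227 mm minimum.
14 risers give 13 treads; going = 13 × 282 = 3666 mm.
Add landings: 3666 + 1572 + 1057 = 6295 mm.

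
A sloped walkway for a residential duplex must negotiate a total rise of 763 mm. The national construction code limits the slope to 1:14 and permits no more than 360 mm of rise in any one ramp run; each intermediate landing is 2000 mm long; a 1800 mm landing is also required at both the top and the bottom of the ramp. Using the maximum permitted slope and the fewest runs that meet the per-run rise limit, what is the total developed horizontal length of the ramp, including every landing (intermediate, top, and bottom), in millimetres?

⌈763/360⌉ = 3 ramp runs. That means 2 intermediate landings.
Horizontal run for 763 mm of rise at 1:14 is 763 × 14 = 10682 mm.
2 intermediate landings contribute 2 × 2000 = 4000 mm.
Top and bottom landings: 2 × 1800 = 3600 mm.
Total = 10682 + 4000 + 3600 = 18282 mm.

18282 mm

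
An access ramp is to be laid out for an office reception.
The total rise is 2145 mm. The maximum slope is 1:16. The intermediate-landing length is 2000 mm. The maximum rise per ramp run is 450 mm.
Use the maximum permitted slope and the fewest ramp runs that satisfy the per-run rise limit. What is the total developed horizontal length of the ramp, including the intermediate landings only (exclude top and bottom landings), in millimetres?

42320 mm

⌈2145/450⌉ = 5 ramp runs. That means 4 intermediate landings.
Ramp run (horizontal) at 1:16: 2145 × 16 = 34320 mm.
4 intermediate landings contribute 4 × 2000 = 8000 mm.
Developed length = 34320 + 8000 = 42320 mm.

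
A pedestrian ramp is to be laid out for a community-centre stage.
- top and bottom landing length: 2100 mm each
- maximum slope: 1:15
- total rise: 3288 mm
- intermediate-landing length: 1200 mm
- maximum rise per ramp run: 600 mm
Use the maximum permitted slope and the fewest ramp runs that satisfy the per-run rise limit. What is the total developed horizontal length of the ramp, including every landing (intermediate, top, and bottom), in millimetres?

59520 mm

⌈3288/600⌉ = 6 ramp runs. That means 5 intermediate landings.
Horizontal run for 3288 mm of rise at 1:15 is 3288 × 15 = 49320 mm.
Intermediate landings: 5 × 1200 = 6000 mm.
Top and bottom landings: 2 × 2100 = 4200 mm.
Total = 49320 + 6000 + 4200 = 59520 mm.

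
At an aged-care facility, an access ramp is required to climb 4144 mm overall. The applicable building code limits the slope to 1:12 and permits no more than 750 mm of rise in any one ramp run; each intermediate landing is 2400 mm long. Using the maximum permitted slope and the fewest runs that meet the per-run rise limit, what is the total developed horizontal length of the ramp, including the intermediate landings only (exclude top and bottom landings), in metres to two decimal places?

61.73 m

⌈4144/750⌉ = 6 ramp runs. That means 5 intermediate landings.
Horizontal run for 4144 mm of rise at 1:12 is 4144 × 12 = 49728 mm.
5 intermediate landings contribute 5 × 2400 = 12000 mm.
Developed length = 49728 + 12000 = 61728 mm.
= 61.73 m.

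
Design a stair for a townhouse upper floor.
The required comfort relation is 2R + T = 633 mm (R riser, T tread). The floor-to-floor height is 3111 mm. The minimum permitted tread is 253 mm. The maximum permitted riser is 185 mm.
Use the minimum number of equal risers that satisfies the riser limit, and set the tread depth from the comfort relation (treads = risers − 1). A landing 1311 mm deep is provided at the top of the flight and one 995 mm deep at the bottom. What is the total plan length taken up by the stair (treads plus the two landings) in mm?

⌈3111/185⌉ = 17 risers.
Each riser is 3111/17 = 183 mm (≤ 185 mm).
T = 633 − 2·183 = 267 mm, which satisfies the 253 mm minimum.
Treads = 17 − 1 = 16; going = 16 × 267 = 4272 mm.
Enclosure = 4272 + 1311 + 995 = 6578 mm.

6578 mm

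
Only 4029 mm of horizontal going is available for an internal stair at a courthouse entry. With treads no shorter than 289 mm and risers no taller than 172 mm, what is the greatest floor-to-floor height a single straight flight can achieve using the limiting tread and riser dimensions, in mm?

2408 mm

4029 / 289 = 13.94, so 13 treads fit.
Risers = treads + 1 = 14.
Maximum height = 14 × 172 = 2408 mm.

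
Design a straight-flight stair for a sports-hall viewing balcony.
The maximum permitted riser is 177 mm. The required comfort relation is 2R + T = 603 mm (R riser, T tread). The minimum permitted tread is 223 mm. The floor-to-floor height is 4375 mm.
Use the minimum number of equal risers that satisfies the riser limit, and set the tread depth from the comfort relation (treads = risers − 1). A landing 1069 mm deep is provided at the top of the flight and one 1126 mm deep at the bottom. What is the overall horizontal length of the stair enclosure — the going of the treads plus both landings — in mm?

4375 / 177 = 24.718 → round up to 25 risers.
Riser R = 4375 / 25 = 175 mm, within the 177 mm limit.
Tread T = 603 − 2 × 175 = 253 mm (≥ 223 mm).
Treads = 25 − 1 = 24; going = 24 × 253 = 6072 mm.
Enclosure = 6072 + 1069 + 1126 = 8267 mm.

8267 mm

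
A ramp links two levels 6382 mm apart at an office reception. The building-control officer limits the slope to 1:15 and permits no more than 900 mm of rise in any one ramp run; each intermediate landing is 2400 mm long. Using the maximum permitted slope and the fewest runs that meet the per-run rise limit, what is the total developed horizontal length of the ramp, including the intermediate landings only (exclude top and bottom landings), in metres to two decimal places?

6382 / 900 = 7.091 → round up to 8 ramp runs. That means 7 intermediate landings.
Ramp run (horizontal) at 1:15: 6382 × 15 = 95730 mm.
7 intermediate landings contribute 7 × 2400 = 16800 mm.
Total developed length = 95730 + 16800 = 112530 mm.
= 112.53 m.

112.53 m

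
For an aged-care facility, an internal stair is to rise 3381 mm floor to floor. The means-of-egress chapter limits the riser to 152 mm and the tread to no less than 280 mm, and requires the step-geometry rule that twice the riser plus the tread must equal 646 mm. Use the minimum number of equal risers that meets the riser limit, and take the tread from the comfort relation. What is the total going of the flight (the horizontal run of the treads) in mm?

⌈3381/152⌉ = 23 risers.
Riser R = 3381 / 23 = 147 mm, within the 152 mm limit.
Tread T = 646 − 2 × 147 = 352 mm (≥ 280 mm).
23 risers give 22 treads; going = 22 × 352 = 7744 mm.

7744 mm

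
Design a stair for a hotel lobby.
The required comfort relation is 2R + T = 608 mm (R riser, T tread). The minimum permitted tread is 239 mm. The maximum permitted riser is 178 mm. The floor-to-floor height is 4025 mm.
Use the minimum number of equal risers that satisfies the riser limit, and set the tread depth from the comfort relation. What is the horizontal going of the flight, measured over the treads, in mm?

At most 178 each: 4025/178 = 22.61, giving 23 risers.
R = 4025 ÷ 23 = 175 mm.
From 2R + T = 608: T = 608 − 350 = 258 mm.
23 risers give 22 treads; going = 22 × 258 = 5676 mm.

5676 mm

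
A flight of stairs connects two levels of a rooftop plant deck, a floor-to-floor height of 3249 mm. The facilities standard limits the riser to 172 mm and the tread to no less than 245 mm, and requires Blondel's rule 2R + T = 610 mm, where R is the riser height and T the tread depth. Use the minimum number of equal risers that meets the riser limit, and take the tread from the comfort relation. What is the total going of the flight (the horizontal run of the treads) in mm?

4824 mm

⌈3249/172⌉ = 19 risers.
R = 3249 ÷ 19 = 171 mm.
From 2R + T = 610: T = 610 − 342 = 268 mm.
Treads = 19 − 1 = 18; going = 18 × 268 = 4824 mm.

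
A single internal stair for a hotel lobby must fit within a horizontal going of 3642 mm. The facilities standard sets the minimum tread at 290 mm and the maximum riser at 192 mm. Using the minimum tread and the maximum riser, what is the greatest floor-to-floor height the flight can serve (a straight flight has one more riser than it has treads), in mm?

2496 mm

3642 / 290 = 12.56, so 12 treads fit.
Risers = treads + 1 = 13.
Maximum height = 13 × 192 = 2496 mm.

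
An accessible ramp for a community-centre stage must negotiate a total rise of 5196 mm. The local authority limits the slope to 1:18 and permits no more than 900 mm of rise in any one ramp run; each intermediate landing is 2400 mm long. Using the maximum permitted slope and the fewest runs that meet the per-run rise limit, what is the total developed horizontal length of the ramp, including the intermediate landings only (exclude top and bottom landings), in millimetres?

105528 mm

At most 900 each: 5196/900 = 5.77, giving 6 ramp runs. That means 5 intermediate landings.
Horizontal run for 5196 mm of rise at 1:18 is 5196 × 18 = 93528 mm.
5 intermediate landings contribute 5 × 2400 = 12000 mm.
Total developed length = 93528 + 12000 = 105528 mm.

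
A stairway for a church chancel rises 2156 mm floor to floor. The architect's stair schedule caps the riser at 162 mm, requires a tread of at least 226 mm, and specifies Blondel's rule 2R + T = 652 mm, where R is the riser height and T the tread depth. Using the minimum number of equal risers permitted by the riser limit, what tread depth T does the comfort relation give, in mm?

344 mm

2156 / 162 = 13.31, so 14 risers are needed.
Each riser is 2156/14 = 154 mm (≤ 162 mm).
Tread T = 652 − 2 × 154 = 344 mm (≥ 226 mm).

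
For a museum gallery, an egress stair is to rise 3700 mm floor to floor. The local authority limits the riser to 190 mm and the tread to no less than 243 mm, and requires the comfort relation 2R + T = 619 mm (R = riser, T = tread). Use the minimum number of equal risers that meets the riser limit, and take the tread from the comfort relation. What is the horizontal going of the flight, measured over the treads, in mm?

4731 mm

⌈3700/190⌉ = 20 risers.
Riser R = 3700 / 20 = 185 mm, within the 190 mm limit.
T = 619 − 2·185 = 249 mm, which satisfies the 243 mm minimum.
Treads = 20 − 1 = 19; going = 19 × 249 = 4731 mm.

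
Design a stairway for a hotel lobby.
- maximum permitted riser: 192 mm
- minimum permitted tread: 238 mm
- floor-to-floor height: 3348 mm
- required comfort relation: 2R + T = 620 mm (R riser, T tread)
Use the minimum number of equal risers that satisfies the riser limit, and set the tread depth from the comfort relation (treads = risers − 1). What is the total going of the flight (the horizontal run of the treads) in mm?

4216 mm

At most 192 each: 3348/192 = 17.44, giving 18 risers.
Riser R = 3348 / 18 = 186 mm, within the 192 mm limit.
T = 620 − 2·186 = 248 mm, which satisfies the 238 mm minimum.
Going = (18 − 1) × 248 = 4216 mm.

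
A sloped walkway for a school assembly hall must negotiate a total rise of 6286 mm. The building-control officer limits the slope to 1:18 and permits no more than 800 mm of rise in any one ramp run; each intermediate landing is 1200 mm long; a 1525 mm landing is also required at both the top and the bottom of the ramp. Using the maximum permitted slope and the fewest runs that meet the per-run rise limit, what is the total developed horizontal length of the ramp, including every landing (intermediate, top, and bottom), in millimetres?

6286 / 800 = 7.86, so 8 ramp runs are needed. That means 7 intermediate landings.
Ramp run (horizontal) at 1:18: 6286 × 18 = 113148 mm.
Intermediate landings: 7 × 1200 = 8400 mm.
Top and bottom landings: 2 × 1525 = 3050 mm.
Total = 113148 + 8400 + 3050 = 124598 mm.

124598 mm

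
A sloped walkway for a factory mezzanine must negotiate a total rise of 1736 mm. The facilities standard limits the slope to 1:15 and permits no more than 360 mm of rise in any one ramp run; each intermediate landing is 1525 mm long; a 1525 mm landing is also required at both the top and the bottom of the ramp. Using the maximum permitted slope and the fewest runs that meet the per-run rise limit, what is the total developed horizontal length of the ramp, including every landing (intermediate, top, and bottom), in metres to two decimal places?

35.19 m

⌈1736/360⌉ = 5 ramp runs. That means 4 intermediate landings.
Horizontal run for 1736 mm of rise at 1:15 is 1736 × 15 = 26040 mm.
4 intermediate landings contribute 4 × 1525 = 6100 mm.
Top and bottom landings: 2 × 1525 = 3050 mm.
Total = 26040 + 6100 + 3050 = 35190 mm.
= 35.19 m.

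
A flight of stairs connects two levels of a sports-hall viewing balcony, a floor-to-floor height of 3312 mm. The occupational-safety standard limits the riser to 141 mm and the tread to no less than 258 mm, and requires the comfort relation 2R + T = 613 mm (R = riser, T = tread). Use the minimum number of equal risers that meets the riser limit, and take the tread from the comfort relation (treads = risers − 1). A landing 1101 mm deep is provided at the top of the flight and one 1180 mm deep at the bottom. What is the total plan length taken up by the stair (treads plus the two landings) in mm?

3312 / 141 = 23.489 → round up to 24 risers.
Each riser is 3312/24 = 138 mm (≤ 141 mm).
Tread T = 613 − 2 × 138 = 337 mm (≥ 258 mm).
24 risers give 23 treads; going = 23 × 337 = 7751 mm.
Enclosure = 7751 + 1101 + 1180 = 10032 mm.

10032 mm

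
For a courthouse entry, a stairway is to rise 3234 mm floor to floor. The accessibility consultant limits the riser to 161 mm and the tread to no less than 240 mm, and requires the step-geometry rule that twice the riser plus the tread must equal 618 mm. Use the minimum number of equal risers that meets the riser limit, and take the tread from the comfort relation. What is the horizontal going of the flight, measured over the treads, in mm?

6200 mm

At most 161 each: 3234/161 = 20.09, giving 21 risers.
Each riser is 3234/21 = 154 mm (≤ 161 mm).
From 2R + T = 618: T = 618 − 308 = 310 mm.
Going = (21 − 1) × 310 = 6200 mm.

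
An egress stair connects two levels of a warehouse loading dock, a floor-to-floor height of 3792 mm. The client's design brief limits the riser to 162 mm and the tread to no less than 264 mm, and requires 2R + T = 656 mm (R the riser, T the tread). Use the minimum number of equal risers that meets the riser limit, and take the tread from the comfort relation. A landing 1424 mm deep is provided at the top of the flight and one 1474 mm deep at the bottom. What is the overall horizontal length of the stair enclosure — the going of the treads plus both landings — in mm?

At most 162 each: 3792/162 = 23.41, giving 24 risers.
Riser R = 3792 / 24 = 158 mm, within the 162 mm limit.
T = 656 − 2·158 = 340 mm, which satisfies the 264 mm minimum.
24 risers give 23 treads; going = 23 × 340 = 7820 mm.
Enclosure = 7820 + 1424 + 1474 = 10718 mm.

10718 mm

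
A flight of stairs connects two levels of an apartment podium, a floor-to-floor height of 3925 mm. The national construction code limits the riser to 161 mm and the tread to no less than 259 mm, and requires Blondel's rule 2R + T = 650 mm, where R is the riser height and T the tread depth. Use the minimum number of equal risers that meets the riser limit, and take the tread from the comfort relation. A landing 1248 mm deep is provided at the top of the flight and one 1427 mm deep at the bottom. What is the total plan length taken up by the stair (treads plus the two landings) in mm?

3925 / 161 = 24.379 → round up to 25 risers.
Riser R = 3925 / 25 = 157 mm, within the 161 mm limit.
T = 650 − 2·157 = 336 mm, which satisfies the 259 mm minimum.
Going = (25 − 1) × 336 = 8064 mm.
Enclosure = 8064 + 1248 + 1427 = 10739 mm.

10739 mm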